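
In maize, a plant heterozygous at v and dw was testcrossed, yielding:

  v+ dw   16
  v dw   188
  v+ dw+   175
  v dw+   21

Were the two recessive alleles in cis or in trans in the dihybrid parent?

The two most frequent classes are v+ dw+ (175) and v dw (188); these are the parental (non-recombinant) types.
So the F1 carried v+ dw+ on one chromosome and v dw on the other — the recessive alleles are on the same chromosome (cis / coupling).

cis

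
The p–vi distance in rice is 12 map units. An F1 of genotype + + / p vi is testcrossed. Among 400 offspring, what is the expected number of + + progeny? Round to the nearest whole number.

176

A map distance of 12 map units corresponds to a recombination frequency of 0.120.
The F1 is + + / p vi, so + + is a parental gamete class with expected frequency (1 − r)/2 = 0.880/2 = 0.4400.
Expected number = 0.4400 × 400 = 176.00 ≈ 176.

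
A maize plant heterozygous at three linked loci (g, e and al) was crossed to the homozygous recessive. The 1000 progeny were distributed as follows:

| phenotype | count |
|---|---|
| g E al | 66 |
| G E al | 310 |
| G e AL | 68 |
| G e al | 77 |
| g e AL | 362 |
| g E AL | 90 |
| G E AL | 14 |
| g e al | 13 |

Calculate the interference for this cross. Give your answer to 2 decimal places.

0.14

The two most frequent reciprocal classes, G E al and g e AL, are the parental types, so the F1 was G E al / g e AL.
The two rarest classes, G E AL and g e al, are the double crossovers. Comparing them with the parentals, only the al allele has switched, so al is the middle locus and the order is g – al – e.
g–al: (134 + 27)/1000 = 0.1610; al–e: (167 + 27)/1000 = 0.1940.
Expected DCO frequency = 0.1610 × 0.1940 ≈ 0.03123; observed = 27/1000 ≈ 0.02700.
Coefficient of coincidence = 0.02700/0.03123 ≈ 0.86; interference = 1 − 0.86 = 0.14.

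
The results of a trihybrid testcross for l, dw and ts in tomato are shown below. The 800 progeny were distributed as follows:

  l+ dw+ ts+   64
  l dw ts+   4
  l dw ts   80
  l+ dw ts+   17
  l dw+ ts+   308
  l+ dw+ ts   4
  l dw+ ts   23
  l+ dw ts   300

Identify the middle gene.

The two most frequent reciprocal classes, l dw+ ts+ and l+ dw ts, are the parental types, so the F1 was l dw+ ts+ / l+ dw ts.
The two rarest classes, l dw ts+ and l+ dw+ ts, are the double crossovers. Comparing them with the parentals, only the dw allele has switched, so dw is the middle locus and the order is l – dw – ts.

dw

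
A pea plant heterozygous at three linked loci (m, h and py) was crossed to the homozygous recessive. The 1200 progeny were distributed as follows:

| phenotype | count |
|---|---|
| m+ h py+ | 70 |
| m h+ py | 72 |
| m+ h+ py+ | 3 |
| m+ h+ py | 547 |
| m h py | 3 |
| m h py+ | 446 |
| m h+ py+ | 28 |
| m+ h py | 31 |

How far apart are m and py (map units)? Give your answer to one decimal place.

The two most frequent reciprocal classes, m+ h+ py and m h py+, are the parental types, so the F1 was m+ h+ py / m h py+.
The two rarest classes, m+ h+ py+ and m h py, are the double crossovers. Comparing them with the parentals, only the py allele has switched, so py is the middle locus and the order is h – py – m.
Crossovers in the py–m interval produce the single-crossover classes m h+ py and m+ h py+ (72 + 70 = 142) plus the double crossovers (6).
RF(py–m) = (142 + 6) / 1200 = 148/1200 = 0.1233 → 12.3 map units.

12.3 map units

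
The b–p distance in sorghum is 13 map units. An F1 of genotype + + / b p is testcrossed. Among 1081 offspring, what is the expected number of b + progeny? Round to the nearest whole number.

70

A map distance of 13 map units corresponds to a recombination frequency of 0.130.
The F1 is + + / b p, so b + is a recombinant gamete class with expected frequency r/2 = 0.130/2 = 0.0650.
Expected number = 0.0650 × 1081 = 70.27 ≈ 70.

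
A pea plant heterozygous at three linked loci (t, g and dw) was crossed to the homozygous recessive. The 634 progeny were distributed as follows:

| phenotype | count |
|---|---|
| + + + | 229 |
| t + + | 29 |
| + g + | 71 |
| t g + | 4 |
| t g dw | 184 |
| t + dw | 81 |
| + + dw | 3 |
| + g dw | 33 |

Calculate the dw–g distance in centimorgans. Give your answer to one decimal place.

The two most frequent reciprocal classes, + + + and t g dw, are the parental types, so the F1 was + + + / t g dw.
The two rarest classes, + + dw and t g +, are the double crossovers. Comparing them with the parentals, only the dw allele has switched, so dw is the middle locus and the order is t – dw – g.
Crossovers in the dw–g interval produce the single-crossover classes + g + and t + dw (71 + 81 = 152) plus the double crossovers (7).
RF(dw–g) = (152 + 7) / 634 = 159/634 = 0.2508 → 25.1 centimorgans.

25.1 centimorgans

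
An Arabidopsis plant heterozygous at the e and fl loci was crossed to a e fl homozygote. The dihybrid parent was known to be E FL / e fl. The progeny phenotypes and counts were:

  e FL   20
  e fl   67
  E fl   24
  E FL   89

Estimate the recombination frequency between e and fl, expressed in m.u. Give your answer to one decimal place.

22.0 m.u.

The recombinant classes are E fl and e FL: 24 + 20 = 44.
Recombination frequency = 44/200 = 0.2200 ≈ 22.0%, i.e. 22.0 m.u.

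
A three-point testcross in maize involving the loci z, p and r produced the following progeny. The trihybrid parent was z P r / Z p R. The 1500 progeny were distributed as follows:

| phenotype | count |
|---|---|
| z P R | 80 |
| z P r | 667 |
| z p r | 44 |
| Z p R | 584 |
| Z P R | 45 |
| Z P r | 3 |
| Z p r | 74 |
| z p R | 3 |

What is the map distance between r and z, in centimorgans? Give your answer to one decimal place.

The two rarest classes, Z P r and z p R, are the double crossovers. Comparing them with the parentals, only the z allele has switched, so z is the middle locus and the order is r – z – p.
Crossovers in the r–z interval produce the single-crossover classes z P R and Z p r (80 + 74 = 154) plus the double crossovers (6).
RF(r–z) = (154 + 6) / 1500 = 160/1500 = 0.1067 → 10.7 centimorgans.

10.7 centimorgans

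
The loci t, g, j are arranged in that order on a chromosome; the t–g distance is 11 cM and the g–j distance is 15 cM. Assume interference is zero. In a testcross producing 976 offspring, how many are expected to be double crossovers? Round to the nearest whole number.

Map distances give recombination frequencies of 0.110 and 0.150 for the two intervals.
With no interference, expected double-crossover frequency = 0.110 × 0.150 = 0.01650.
Expected number = 0.01650 × 976 = 16.10 ≈ 16.

16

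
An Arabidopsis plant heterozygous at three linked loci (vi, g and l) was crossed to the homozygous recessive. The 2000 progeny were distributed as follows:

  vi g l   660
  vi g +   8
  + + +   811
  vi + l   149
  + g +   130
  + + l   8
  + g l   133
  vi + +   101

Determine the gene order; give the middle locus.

The two most frequent reciprocal classes, + + + and vi g l, are the parental types, so the F1 was + + + / vi g l.
The two rarest classes, + + l and vi g +, are the double crossovers. Comparing them with the parentals, only the l allele has switched, so l is the middle locus and the order is g – l – vi.

l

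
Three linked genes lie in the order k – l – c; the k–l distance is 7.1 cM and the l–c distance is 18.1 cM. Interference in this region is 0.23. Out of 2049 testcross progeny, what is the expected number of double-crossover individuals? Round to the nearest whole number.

20

Map distances give recombination frequencies of 0.071 and 0.181 for the two intervals.
With interference 0.23 (so coincidence = 0.77), expected double-crossover frequency = 0.071 × 0.181 × 0.77 = 0.00990.
Expected number = 0.00990 × 2049 = 20.28 ≈ 20.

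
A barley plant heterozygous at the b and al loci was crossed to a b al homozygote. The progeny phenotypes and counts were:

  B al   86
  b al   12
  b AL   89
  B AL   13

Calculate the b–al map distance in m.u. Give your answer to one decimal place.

The two most frequent classes, B al (86) and b AL (89), are the parental types, so the F1 was B al / b AL.
The recombinant classes are B AL and b al: 13 + 12 = 25.
Recombination frequency = 25/200 = 0.1250 ≈ 12.5%, i.e. 12.5 m.u.

12.5 m.u.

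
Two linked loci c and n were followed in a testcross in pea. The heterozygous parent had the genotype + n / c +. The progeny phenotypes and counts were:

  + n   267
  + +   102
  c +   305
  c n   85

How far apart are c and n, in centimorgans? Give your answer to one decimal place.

The recombinant classes are + + and c n: 102 + 85 = 187.
Recombination frequency = 187/759 = 0.2464 ≈ 24.6%, i.e. 24.6 centimorgans.

24.6 centimorgans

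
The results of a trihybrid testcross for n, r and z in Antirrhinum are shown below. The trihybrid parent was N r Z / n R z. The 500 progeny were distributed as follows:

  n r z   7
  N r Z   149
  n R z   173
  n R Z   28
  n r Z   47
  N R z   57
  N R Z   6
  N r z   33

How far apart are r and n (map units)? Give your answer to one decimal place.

23.4 map units

The two rarest classes, N R Z and n r z, are the double crossovers. Comparing them with the parentals, only the r allele has switched, so r is the middle locus and the order is z – r – n.
Crossovers in the r–n interval produce the single-crossover classes n r Z and N R z (47 + 57 = 104) plus the double crossovers (13).
RF(r–n) = (104 + 13) / 500 = 117/500 = 0.2340 → 23.4 map units.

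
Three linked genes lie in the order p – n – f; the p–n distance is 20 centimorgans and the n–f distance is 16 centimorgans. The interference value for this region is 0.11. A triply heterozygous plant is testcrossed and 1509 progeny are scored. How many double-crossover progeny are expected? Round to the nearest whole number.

Map distances give recombination frequencies of 0.200 and 0.160 for the two intervals.
With interference 0.11 (so coincidence = 0.89), expected double-crossover frequency = 0.200 × 0.160 × 0.89 = 0.02848.
Expected number = 0.02848 × 1509 = 42.98 ≈ 43.

43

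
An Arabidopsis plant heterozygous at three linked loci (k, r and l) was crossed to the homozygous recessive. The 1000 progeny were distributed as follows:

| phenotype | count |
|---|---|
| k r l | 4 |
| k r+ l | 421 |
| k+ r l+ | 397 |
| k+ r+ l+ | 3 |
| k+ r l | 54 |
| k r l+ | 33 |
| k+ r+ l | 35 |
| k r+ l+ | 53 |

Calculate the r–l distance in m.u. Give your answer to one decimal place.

11.4 m.u.

The two most frequent reciprocal classes, k+ r l+ and k r+ l, are the parental types, so the F1 was k+ r l+ / k r+ l.
The two rarest classes, k+ r+ l+ and k r l, are the double crossovers. Comparing them with the parentals, only the r allele has switched, so r is the middle locus and the order is l – r – k.
Crossovers in the l–r interval produce the single-crossover classes k+ r l and k r+ l+ (54 + 53 = 107) plus the double crossovers (7).
RF(l–r) = (107 + 7) / 1000 = 114/1000 = 0.1140 → 11.4 m.u.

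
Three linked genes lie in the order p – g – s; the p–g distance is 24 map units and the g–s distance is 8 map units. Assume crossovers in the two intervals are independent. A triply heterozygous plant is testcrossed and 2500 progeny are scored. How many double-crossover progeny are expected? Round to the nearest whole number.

Map distances give recombination frequencies of 0.240 and 0.080 for the two intervals.
With no interference, expected double-crossover frequency = 0.240 × 0.080 = 0.01920.
Expected number = 0.01920 × 2500 = 48.00 ≈ 48.

48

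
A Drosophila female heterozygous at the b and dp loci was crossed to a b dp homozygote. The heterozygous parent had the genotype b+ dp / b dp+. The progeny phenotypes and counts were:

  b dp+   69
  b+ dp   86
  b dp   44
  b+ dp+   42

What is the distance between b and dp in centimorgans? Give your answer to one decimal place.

35.7 centimorgans

The recombinant classes are b+ dp+ and b dp: 42 + 44 = 86.
Recombination frequency = 86/241 = 0.3568 ≈ 35.7%, i.e. 35.7 centimorgans.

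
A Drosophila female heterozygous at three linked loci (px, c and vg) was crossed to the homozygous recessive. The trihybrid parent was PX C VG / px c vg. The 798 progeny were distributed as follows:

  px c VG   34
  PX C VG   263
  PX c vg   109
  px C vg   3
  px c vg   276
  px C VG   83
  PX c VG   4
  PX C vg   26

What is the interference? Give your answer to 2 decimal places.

The two rarest classes, PX c VG and px C vg, are the double crossovers. Comparing them with the parentals, only the c allele has switched, so c is the middle locus and the order is vg – c – px.
vg–c: (60 + 7)/798 = 0.0840; c–px: (192 + 7)/798 = 0.2494.
Expected DCO frequency = 0.0840 × 0.2494 ≈ 0.02095; observed = 7/798 ≈ 0.00877.
Coefficient of coincidence = 0.00877/0.02095 ≈ 0.42; interference = 1 − 0.42 = 0.58.

0.58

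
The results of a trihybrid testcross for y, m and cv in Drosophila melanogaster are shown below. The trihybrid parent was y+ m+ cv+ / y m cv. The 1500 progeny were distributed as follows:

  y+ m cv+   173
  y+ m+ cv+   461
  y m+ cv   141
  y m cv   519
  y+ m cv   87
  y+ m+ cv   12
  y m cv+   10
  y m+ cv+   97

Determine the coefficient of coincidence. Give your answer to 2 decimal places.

The two rarest classes, y+ m+ cv and y m cv+, are the double crossovers. Comparing them with the parentals, only the cv allele has switched, so cv is the middle locus and the order is y – cv – m.
y–cv: (184 + 22)/1500 = 0.1373; cv–m: (314 + 22)/1500 = 0.2240.
Expected DCO frequency = 0.1373 × 0.2240 ≈ 0.03076; observed = 22/1500 ≈ 0.01467.
Coefficient of coincidence = 0.01467/0.03076 ≈ 0.48.

0.48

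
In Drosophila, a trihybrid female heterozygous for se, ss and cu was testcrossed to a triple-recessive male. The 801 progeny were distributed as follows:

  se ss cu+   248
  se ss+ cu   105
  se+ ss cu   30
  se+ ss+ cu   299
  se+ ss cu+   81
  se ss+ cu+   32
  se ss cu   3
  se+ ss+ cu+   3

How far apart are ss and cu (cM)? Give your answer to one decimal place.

The two most frequent reciprocal classes, se ss cu+ and se+ ss+ cu, are the parental types, so the F1 was se ss cu+ / se+ ss+ cu.
The two rarest classes, se ss cu and se+ ss+ cu+, are the double crossovers. Comparing them with the parentals, only the cu allele has switched, so cu is the middle locus and the order is ss – cu – se.
Crossovers in the ss–cu interval produce the single-crossover classes se ss+ cu+ and se+ ss cu (32 + 30 = 62) plus the double crossovers (6).
RF(ss–cu) = (62 + 6) / 801 = 68/801 = 0.0849 → 8.5 cM.

8.5 cM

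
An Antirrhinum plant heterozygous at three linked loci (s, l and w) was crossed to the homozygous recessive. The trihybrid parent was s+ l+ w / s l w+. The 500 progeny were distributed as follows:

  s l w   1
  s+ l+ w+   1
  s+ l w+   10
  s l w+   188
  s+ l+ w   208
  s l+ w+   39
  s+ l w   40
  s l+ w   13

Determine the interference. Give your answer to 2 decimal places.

0.51

The two rarest classes, s+ l+ w+ and s l w, are the double crossovers. Comparing them with the parentals, only the w allele has switched, so w is the middle locus and the order is l – w – s.
l–w: (79 + 2)/500 = 0.1620; w–s: (23 + 2)/500 = 0.0500.
Expected DCO frequency = 0.1620 × 0.0500 ≈ 0.00810; observed = 2/500 ≈ 0.00400.
Coefficient of coincidence = 0.00400/0.00810 ≈ 0.49; interference = 1 − 0.49 = 0.51.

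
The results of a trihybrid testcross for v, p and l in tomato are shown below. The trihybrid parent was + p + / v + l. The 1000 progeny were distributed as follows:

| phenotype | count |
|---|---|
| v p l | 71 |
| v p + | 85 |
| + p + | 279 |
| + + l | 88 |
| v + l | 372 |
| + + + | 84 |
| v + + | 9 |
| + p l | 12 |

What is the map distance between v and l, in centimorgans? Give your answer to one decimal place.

19.4 centimorgans

The two rarest classes, + p l and v + +, are the double crossovers. Comparing them with the parentals, only the l allele has switched, so l is the middle locus and the order is p – l – v.
Crossovers in the l–v interval produce the single-crossover classes v p + and + + l (85 + 88 = 173) plus the double crossovers (21).
RF(l–v) = (173 + 21) / 1000 = 194/1000 = 0.1940 → 19.4 centimorgans.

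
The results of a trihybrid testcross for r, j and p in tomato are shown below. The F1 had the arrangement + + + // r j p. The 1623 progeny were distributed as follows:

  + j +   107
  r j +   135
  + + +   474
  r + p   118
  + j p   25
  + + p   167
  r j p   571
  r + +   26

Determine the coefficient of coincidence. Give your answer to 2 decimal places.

The two rarest classes, r + + and + j p, are the double crossovers. Comparing them with the parentals, only the r allele has switched, so r is the middle locus and the order is j – r – p.
j–r: (225 + 51)/1623 = 0.1701; r–p: (302 + 51)/1623 = 0.2175.
Expected DCO frequency = 0.1701 × 0.2175 ≈ 0.03700; observed = 51/1623 ≈ 0.03142.
Coefficient of coincidence = 0.03142/0.03700 ≈ 0.85.

0.85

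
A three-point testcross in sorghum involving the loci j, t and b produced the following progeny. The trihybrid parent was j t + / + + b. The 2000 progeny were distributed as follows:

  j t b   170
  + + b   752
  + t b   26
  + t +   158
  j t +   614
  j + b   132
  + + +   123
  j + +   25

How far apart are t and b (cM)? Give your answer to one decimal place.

17.2 cM

The two rarest classes, j + + and + t b, are the double crossovers. Comparing them with the parentals, only the t allele has switched, so t is the middle locus and the order is j – t – b.
Crossovers in the t–b interval produce the single-crossover classes j t b and + + + (170 + 123 = 293) plus the double crossovers (51).
RF(t–b) = (293 + 51) / 2000 = 344/2000 = 0.1720 → 17.2 cM.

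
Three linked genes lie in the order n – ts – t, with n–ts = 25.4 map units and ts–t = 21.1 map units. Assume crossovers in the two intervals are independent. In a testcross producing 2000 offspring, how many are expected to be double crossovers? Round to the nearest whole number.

Map distances give recombination frequencies of 0.254 and 0.211 for the two intervals.
With no interference, expected double-crossover frequency = 0.254 × 0.211 = 0.05359.
Expected number = 0.05359 × 2000 = 107.19 ≈ 107.

107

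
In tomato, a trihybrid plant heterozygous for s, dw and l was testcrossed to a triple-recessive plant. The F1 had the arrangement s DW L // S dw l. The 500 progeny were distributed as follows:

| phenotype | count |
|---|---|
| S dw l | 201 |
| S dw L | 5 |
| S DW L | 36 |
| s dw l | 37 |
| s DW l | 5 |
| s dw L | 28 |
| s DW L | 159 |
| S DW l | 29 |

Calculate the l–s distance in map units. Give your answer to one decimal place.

16.6 map units

The two rarest classes, s DW l and S dw L, are the double crossovers. Comparing them with the parentals, only the l allele has switched, so l is the middle locus and the order is dw – l – s.
Crossovers in the l–s interval produce the single-crossover classes S DW L and s dw l (36 + 37 = 73) plus the double crossovers (10).
RF(l–s) = (73 + 10) / 500 = 83/500 = 0.1660 → 16.6 map units.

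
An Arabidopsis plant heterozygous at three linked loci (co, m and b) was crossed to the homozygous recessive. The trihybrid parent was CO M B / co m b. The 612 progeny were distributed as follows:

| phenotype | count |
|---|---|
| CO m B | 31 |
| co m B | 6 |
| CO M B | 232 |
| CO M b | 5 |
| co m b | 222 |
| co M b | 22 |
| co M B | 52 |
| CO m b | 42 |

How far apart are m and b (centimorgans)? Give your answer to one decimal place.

10.5 centimorgans

The two rarest classes, CO M b and co m B, are the double crossovers. Comparing them with the parentals, only the b allele has switched, so b is the middle locus and the order is m – b – co.
Crossovers in the m–b interval produce the single-crossover classes CO m B and co M b (31 + 22 = 53) plus the double crossovers (11).
RF(m–b) = (53 + 11) / 612 = 64/612 = 0.1046 → 10.5 centimorgans.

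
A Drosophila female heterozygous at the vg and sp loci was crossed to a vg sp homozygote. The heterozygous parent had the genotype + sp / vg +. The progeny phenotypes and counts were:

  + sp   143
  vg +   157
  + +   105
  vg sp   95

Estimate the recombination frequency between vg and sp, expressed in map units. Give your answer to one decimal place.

40.0 map units

The recombinant classes are + + and vg sp: 105 + 95 = 200.
Recombination frequency = 200/500 = 0.4000 ≈ 40.0%, i.e. 40.0 map units.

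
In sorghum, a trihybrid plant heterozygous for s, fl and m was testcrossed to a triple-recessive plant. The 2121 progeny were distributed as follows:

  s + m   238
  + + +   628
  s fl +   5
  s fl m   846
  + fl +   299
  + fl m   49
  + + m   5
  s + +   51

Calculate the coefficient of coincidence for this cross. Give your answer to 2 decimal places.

0.35

The two most frequent reciprocal classes, + + + and s fl m, are the parental types, so the F1 was + + + / s fl m.
The two rarest classes, + + m and s fl +, are the double crossovers. Comparing them with the parentals, only the m allele has switched, so m is the middle locus and the order is s – m – fl.
s–m: (100 + 10)/2121 = 0.0519; m–fl: (537 + 10)/2121 = 0.2579.
Expected DCO frequency = 0.0519 × 0.2579 ≈ 0.01339; observed = 10/2121 ≈ 0.00471.
Coefficient of coincidence = 0.00471/0.01339 ≈ 0.35.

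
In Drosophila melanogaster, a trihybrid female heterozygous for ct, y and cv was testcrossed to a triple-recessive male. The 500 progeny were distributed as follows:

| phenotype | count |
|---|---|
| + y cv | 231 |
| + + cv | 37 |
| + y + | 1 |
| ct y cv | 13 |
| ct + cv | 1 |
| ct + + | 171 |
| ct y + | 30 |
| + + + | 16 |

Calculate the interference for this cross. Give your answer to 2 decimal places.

0.53

The two most frequent reciprocal classes, ct + + and + y cv, are the parental types, so the F1 was ct + + / + y cv.
The two rarest classes, ct + cv and + y +, are the double crossovers. Comparing them with the parentals, only the cv allele has switched, so cv is the middle locus and the order is y – cv – ct.
y–cv: (67 + 2)/500 = 0.1380; cv–ct: (29 + 2)/500 = 0.0620.
Expected DCO frequency = 0.1380 × 0.0620 ≈ 0.00856; observed = 2/500 ≈ 0.00400.
Coefficient of coincidence = 0.00400/0.00856 ≈ 0.47; interference = 1 − 0.47 = 0.53.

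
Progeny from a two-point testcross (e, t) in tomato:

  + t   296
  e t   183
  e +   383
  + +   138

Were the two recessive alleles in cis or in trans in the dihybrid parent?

trans

The two most frequent classes are + t (296) and e + (383); these are the parental (non-recombinant) types.
So the F1 carried + t on one chromosome and e + on the other — the recessive alleles are on opposite chromosomes (trans / repulsion).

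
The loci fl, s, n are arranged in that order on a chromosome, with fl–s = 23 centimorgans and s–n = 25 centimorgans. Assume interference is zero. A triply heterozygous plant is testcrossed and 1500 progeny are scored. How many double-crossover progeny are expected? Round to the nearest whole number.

Map distances give recombination frequencies of 0.230 and 0.250 for the two intervals.
With no interference, expected double-crossover frequency = 0.230 × 0.250 = 0.05750.
Expected number = 0.05750 × 1500 = 86.25 ≈ 86.

86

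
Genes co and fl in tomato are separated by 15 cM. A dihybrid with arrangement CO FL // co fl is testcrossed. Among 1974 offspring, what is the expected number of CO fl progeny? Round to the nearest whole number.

148

A map distance of 15 cM corresponds to a recombination frequency of 0.150.
The F1 is CO FL / co fl, so CO fl is a recombinant gamete class with expected frequency r/2 = 0.150/2 = 0.0750.
Expected number = 0.0750 × 1974 = 148.05 ≈ 148.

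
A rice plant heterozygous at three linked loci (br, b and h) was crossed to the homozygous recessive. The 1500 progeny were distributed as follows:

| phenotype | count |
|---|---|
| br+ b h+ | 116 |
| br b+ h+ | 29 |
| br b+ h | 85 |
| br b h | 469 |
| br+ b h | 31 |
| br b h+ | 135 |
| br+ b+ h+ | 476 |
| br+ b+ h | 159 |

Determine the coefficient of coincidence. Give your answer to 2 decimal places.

0.97

The two most frequent reciprocal classes, br b h and br+ b+ h+, are the parental types, so the F1 was br b h / br+ b+ h+.
The two rarest classes, br+ b h and br b+ h+, are the double crossovers. Comparing them with the parentals, only the br allele has switched, so br is the middle locus and the order is h – br – b.
h–br: (294 + 60)/1500 = 0.2360; br–b: (201 + 60)/1500 = 0.1740.
Expected DCO frequency = 0.2360 × 0.1740 ≈ 0.04106; observed = 60/1500 ≈ 0.04000.
Coefficient of coincidence = 0.04000/0.04106 ≈ 0.97.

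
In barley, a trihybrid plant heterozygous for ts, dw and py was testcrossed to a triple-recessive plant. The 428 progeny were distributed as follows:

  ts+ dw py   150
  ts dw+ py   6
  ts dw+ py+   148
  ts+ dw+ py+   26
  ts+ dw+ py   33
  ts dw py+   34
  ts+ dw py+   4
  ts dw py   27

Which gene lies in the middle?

py

The two most frequent reciprocal classes, ts+ dw py and ts dw+ py+, are the parental types, so the F1 was ts+ dw py / ts dw+ py+.
The two rarest classes, ts+ dw py+ and ts dw+ py, are the double crossovers. Comparing them with the parentals, only the py allele has switched, so py is the middle locus and the order is dw – py – ts.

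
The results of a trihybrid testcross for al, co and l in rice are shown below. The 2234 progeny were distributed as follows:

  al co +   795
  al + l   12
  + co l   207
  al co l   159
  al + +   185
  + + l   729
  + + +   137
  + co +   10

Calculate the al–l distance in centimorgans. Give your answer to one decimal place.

The two most frequent reciprocal classes, + + l and al co +, are the parental types, so the F1 was + + l / al co +.
The two rarest classes, al + l and + co +, are the double crossovers. Comparing them with the parentals, only the al allele has switched, so al is the middle locus and the order is co – al – l.
Crossovers in the al–l interval produce the single-crossover classes + + + and al co l (137 + 159 = 296) plus the double crossovers (22).
RF(al–l) = (296 + 22) / 2234 = 318/2234 = 0.1423 → 14.2 centimorgans.

14.2 centimorgans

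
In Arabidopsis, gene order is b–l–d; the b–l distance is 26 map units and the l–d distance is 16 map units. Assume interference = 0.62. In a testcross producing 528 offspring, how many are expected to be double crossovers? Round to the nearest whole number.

8

Map distances give recombination frequencies of 0.260 and 0.160 for the two intervals.
With interference 0.62 (so coincidence = 0.38), expected double-crossover frequency = 0.260 × 0.160 × 0.38 = 0.01581.
Expected number = 0.01581 × 528 = 8.35 ≈ 8.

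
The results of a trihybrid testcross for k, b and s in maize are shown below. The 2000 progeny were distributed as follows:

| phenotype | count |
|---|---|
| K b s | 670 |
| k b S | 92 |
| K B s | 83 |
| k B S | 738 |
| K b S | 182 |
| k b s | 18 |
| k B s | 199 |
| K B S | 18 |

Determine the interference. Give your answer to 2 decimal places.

0.18

The two most frequent reciprocal classes, k B S and K b s, are the parental types, so the F1 was k B S / K b s.
The two rarest classes, K B S and k b s, are the double crossovers. Comparing them with the parentals, only the k allele has switched, so k is the middle locus and the order is b – k – s.
b–k: (175 + 36)/2000 = 0.1055; k–s: (381 + 36)/2000 = 0.2085.
Expected DCO frequency = 0.1055 × 0.2085 ≈ 0.02200; observed = 36/2000 ≈ 0.01800.
Coefficient of coincidence = 0.01800/0.02200 ≈ 0.82; interference = 1 − 0.82 = 0.18.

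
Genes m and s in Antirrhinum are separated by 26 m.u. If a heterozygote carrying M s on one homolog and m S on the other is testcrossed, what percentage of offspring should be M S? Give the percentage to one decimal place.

13.0%

A map distance of 26 m.u. corresponds to a recombination frequency of 0.260.
The F1 is M s / m S, so M S is a recombinant gamete class with expected frequency r/2 = 0.260/2 = 0.1300.
That is 0.1300 = 13.0% of the progeny.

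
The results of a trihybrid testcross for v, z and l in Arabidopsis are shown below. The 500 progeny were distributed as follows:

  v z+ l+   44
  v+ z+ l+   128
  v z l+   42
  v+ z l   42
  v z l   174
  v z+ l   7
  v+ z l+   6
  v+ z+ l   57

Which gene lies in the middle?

The two most frequent reciprocal classes, v+ z+ l+ and v z l, are the parental types, so the F1 was v+ z+ l+ / v z l.
The two rarest classes, v+ z l+ and v z+ l, are the double crossovers. Comparing them with the parentals, only the z allele has switched, so z is the middle locus and the order is v – z – l.

z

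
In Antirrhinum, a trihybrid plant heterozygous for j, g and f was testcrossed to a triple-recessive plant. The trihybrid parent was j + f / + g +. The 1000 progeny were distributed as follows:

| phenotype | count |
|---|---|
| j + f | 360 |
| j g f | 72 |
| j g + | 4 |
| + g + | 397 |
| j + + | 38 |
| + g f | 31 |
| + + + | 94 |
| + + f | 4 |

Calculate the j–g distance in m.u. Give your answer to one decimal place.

17.4 m.u.

The two rarest classes, + + f and j g +, are the double crossovers. Comparing them with the parentals, only the j allele has switched, so j is the middle locus and the order is f – j – g.
Crossovers in the j–g interval produce the single-crossover classes j g f and + + + (72 + 94 = 166) plus the double crossovers (8).
RF(j–g) = (166 + 8) / 1000 = 174/1000 = 0.1740 → 17.4 m.u.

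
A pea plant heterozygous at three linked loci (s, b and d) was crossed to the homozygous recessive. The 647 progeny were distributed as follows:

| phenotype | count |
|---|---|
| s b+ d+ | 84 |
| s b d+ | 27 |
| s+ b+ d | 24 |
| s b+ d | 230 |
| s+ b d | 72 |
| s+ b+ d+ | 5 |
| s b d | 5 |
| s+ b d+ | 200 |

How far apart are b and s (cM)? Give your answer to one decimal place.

9.4 cM

The two most frequent reciprocal classes, s b+ d and s+ b d+, are the parental types, so the F1 was s b+ d / s+ b d+.
The two rarest classes, s b d and s+ b+ d+, are the double crossovers. Comparing them with the parentals, only the b allele has switched, so b is the middle locus and the order is d – b – s.
Crossovers in the b–s interval produce the single-crossover classes s+ b+ d and s b d+ (24 + 27 = 51) plus the double crossovers (10).
RF(b–s) = (51 + 10) / 647 = 61/647 = 0.0943 → 9.4 cM.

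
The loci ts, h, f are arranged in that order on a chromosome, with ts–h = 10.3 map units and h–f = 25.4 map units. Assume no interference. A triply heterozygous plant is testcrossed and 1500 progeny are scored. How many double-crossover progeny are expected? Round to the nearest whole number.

39

Map distances give recombination frequencies of 0.103 and 0.254 for the two intervals.
With no interference, expected double-crossover frequency = 0.103 × 0.254 = 0.02616.
Expected number = 0.02616 × 1500 = 39.24 ≈ 39.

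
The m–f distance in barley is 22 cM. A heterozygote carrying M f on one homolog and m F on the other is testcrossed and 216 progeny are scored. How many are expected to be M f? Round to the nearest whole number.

84

A map distance of 22 cM corresponds to a recombination frequency of 0.220.
The F1 is M f / m F, so M f is a parental gamete class with expected frequency (1 − r)/2 = 0.780/2 = 0.3900.
Expected number = 0.3900 × 216 = 84.24 ≈ 84.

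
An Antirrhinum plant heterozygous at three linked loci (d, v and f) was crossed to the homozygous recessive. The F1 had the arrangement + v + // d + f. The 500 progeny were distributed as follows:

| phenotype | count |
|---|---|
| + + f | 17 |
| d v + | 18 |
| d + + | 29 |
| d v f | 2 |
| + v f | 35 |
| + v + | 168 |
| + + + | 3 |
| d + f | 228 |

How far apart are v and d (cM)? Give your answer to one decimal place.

8.0 cM

The two rarest classes, + + + and d v f, are the double crossovers. Comparing them with the parentals, only the v allele has switched, so v is the middle locus and the order is d – v – f.
Crossovers in the d–v interval produce the single-crossover classes d v + and + + f (18 + 17 = 35) plus the double crossovers (5).
RF(d–v) = (35 + 5) / 500 = 40/500 = 0.0800 → 8.0 cM.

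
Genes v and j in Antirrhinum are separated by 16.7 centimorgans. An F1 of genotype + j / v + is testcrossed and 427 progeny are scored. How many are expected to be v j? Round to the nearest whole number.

36

A map distance of 16.7 centimorgans corresponds to a recombination frequency of 0.167.
The F1 is + j / v +, so v j is a recombinant gamete class with expected frequency r/2 = 0.167/2 = 0.0835.
Expected number = 0.0835 × 427 = 35.65 ≈ 36.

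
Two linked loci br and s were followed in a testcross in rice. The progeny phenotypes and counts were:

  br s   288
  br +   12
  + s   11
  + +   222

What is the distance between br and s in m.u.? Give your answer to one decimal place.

4.3 m.u.

The two most frequent classes, + + (222) and br s (288), are the parental types, so the F1 was + + / br s.
The recombinant classes are + s and br +: 11 + 12 = 23.
Recombination frequency = 23/533 = 0.0432 ≈ 4.3%, i.e. 4.3 m.u.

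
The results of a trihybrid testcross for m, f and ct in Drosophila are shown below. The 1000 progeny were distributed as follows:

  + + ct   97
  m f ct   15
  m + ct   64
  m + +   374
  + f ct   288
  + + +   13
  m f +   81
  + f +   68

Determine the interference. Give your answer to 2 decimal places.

0.15

The two most frequent reciprocal classes, m + + and + f ct, are the parental types, so the F1 was m + + / + f ct.
The two rarest classes, + + + and m f ct, are the double crossovers. Comparing them with the parentals, only the m allele has switched, so m is the middle locus and the order is f – m – ct.
f–m: (178 + 28)/1000 = 0.2060; m–ct: (132 + 28)/1000 = 0.1600.
Expected DCO frequency = 0.2060 × 0.1600 ≈ 0.03296; observed = 28/1000 ≈ 0.02800.
Coefficient of coincidence = 0.02800/0.03296 ≈ 0.85; interference = 1 − 0.85 = 0.15.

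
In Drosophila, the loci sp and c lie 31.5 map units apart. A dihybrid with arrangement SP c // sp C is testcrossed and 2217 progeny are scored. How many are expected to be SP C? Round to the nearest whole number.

349

A map distance of 31.5 map units corresponds to a recombination frequency of 0.315.
The F1 is SP c / sp C, so SP C is a recombinant gamete class with expected frequency r/2 = 0.315/2 = 0.1575.
Expected number = 0.1575 × 2217 = 349.18 ≈ 349.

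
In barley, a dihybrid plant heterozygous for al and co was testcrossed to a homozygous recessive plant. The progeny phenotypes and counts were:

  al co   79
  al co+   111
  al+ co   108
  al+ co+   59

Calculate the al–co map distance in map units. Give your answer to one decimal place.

The two most frequent classes, al+ co (108) and al co+ (111), are the parental types, so the F1 was al+ co / al co+.
The recombinant classes are al+ co+ and al co: 59 + 79 = 138.
Recombination frequency = 138/357 = 0.3866 ≈ 38.7%, i.e. 38.7 map units.

38.7 map units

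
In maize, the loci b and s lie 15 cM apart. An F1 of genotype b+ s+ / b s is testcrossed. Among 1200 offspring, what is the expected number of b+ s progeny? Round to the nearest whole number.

A map distance of 15 cM corresponds to a recombination frequency of 0.150.
The F1 is b+ s+ / b s, so b+ s is a recombinant gamete class with expected frequency r/2 = 0.150/2 = 0.0750.
Expected number = 0.0750 × 1200 = 90.00 ≈ 90.

90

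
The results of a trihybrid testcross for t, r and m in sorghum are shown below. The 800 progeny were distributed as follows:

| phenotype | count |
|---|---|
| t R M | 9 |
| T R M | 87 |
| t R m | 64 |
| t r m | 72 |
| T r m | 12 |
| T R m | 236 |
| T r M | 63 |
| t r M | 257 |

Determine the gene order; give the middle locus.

r

The two most frequent reciprocal classes, t r M and T R m, are the parental types, so the F1 was t r M / T R m.
The two rarest classes, t R M and T r m, are the double crossovers. Comparing them with the parentals, only the r allele has switched, so r is the middle locus and the order is t – r – m.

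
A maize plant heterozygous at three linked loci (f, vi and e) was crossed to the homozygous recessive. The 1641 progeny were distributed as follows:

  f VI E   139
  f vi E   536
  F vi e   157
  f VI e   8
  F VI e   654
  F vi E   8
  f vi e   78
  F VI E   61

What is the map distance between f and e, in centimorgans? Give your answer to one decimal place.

9.4 centimorgans

The two most frequent reciprocal classes, F VI e and f vi E, are the parental types, so the F1 was F VI e / f vi E.
The two rarest classes, f VI e and F vi E, are the double crossovers. Comparing them with the parentals, only the f allele has switched, so f is the middle locus and the order is e – f – vi.
Crossovers in the e–f interval produce the single-crossover classes F VI E and f vi e (61 + 78 = 139) plus the double crossovers (16).
RF(e–f) = (139 + 16) / 1641 = 155/1641 = 0.0945 → 9.4 centimorgans.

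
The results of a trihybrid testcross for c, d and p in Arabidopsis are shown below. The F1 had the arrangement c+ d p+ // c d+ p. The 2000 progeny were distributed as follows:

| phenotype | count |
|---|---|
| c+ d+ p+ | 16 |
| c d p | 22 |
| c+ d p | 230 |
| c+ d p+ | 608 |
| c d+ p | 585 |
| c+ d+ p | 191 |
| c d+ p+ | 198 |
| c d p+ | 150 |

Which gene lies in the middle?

The two rarest classes, c+ d+ p+ and c d p, are the double crossovers. Comparing them with the parentals, only the d allele has switched, so d is the middle locus and the order is p – d – c.

d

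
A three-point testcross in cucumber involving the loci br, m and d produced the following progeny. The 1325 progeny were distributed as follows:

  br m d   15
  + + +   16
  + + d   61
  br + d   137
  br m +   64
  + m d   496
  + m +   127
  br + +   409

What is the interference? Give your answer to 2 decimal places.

The two most frequent reciprocal classes, br + + and + m d, are the parental types, so the F1 was br + + / + m d.
The two rarest classes, + + + and br m d, are the double crossovers. Comparing them with the parentals, only the br allele has switched, so br is the middle locus and the order is d – br – m.
d–br: (264 + 31)/1325 = 0.2226; br–m: (125 + 31)/1325 = 0.1177.
Expected DCO frequency = 0.2226 × 0.1177 ≈ 0.02620; observed = 31/1325 ≈ 0.02340.
Coefficient of coincidence = 0.02340/0.02620 ≈ 0.89; interference = 1 − 0.89 = 0.11.

0.11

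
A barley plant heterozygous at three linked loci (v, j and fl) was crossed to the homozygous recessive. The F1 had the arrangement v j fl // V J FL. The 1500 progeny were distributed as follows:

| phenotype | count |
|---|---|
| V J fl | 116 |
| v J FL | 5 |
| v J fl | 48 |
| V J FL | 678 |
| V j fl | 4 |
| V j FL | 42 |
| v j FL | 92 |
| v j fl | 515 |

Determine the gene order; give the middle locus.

The two rarest classes, V j fl and v J FL, are the double crossovers. Comparing them with the parentals, only the v allele has switched, so v is the middle locus and the order is j – v – fl.

v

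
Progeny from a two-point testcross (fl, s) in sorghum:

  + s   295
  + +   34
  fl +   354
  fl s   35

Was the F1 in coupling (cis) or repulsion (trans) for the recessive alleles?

The two most frequent classes are + s (295) and fl + (354); these are the parental (non-recombinant) types.
So the F1 carried + s on one chromosome and fl + on the other — the recessive alleles are on opposite chromosomes (trans / repulsion).

trans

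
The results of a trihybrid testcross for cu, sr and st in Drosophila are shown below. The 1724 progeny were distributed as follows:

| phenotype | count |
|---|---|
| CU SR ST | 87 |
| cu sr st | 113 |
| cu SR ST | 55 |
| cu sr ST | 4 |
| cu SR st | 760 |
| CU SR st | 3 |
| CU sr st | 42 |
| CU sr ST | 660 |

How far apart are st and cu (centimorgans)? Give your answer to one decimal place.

The two most frequent reciprocal classes, cu SR st and CU sr ST, are the parental types, so the F1 was cu SR st / CU sr ST.
The two rarest classes, CU SR st and cu sr ST, are the double crossovers. Comparing them with the parentals, only the cu allele has switched, so cu is the middle locus and the order is st – cu – sr.
Crossovers in the st–cu interval produce the single-crossover classes cu SR ST and CU sr st (55 + 42 = 97) plus the double crossovers (7).
RF(st–cu) = (97 + 7) / 1724 = 104/1724 = 0.0603 → 6.0 centimorgans.

6.0 centimorgans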